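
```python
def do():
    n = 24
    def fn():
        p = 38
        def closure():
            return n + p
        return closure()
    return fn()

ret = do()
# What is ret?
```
62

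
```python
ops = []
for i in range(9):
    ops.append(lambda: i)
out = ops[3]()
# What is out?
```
8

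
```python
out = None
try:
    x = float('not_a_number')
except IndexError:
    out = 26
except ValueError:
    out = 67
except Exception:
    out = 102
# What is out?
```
67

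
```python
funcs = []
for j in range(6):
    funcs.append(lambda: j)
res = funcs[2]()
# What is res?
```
5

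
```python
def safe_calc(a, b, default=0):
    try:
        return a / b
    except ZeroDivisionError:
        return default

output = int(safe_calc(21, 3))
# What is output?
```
7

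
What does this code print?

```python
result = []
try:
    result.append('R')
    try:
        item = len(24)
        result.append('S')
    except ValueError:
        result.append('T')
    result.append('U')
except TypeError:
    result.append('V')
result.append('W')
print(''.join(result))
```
RVW

Inner handler doesn't match, propagates to outer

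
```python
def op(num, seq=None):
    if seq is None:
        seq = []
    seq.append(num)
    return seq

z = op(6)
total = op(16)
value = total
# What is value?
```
[16]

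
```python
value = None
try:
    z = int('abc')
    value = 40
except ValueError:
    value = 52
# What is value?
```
52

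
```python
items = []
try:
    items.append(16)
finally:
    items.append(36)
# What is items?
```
[16, 36]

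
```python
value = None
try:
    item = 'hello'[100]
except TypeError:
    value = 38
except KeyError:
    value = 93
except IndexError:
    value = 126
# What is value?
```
126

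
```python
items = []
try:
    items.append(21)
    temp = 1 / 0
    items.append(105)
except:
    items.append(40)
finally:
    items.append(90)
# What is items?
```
[21, 40, 90]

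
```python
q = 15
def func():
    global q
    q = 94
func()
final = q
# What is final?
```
94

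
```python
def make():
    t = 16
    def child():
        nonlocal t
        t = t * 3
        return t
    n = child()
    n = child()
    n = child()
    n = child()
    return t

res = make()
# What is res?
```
1296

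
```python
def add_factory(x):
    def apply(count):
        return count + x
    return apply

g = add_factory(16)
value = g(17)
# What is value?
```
33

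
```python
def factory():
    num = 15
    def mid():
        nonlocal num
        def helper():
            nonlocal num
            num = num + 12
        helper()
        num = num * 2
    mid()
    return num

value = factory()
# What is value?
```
54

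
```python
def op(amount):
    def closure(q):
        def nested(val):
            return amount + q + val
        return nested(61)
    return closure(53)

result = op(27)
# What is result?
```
141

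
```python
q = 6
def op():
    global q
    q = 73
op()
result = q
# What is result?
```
73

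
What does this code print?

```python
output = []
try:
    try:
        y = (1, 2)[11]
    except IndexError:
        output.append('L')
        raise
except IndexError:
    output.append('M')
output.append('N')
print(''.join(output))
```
LMN

raise without argument re-raises current exception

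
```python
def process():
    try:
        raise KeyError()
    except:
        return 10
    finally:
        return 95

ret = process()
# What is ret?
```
95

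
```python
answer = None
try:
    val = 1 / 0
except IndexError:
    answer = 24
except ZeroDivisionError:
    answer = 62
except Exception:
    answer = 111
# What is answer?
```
62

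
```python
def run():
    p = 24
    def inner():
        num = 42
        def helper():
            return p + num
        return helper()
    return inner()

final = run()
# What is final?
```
66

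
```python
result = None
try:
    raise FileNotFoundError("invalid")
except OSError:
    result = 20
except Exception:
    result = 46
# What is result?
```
20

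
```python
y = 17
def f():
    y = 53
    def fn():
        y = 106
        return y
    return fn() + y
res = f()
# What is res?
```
159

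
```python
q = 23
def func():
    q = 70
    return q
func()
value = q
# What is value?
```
23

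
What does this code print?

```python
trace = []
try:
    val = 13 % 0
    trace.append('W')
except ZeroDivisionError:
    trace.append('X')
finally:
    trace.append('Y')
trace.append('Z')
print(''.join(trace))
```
XYZ

finally always runs, even after exception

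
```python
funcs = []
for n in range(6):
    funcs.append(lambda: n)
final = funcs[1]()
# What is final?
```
5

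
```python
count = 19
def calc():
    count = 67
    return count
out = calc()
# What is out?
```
67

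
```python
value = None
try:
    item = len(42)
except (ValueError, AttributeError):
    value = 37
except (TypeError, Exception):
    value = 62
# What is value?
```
62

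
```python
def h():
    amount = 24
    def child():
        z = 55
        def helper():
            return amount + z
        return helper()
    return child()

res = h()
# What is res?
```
79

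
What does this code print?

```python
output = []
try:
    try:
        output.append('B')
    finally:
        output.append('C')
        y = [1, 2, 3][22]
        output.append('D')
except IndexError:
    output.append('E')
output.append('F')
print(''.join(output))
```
BCEF

Exception in inner finally caught by outer except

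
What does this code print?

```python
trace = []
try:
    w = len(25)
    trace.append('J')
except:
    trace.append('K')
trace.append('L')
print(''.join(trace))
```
KL

Exception raised in try, caught by bare except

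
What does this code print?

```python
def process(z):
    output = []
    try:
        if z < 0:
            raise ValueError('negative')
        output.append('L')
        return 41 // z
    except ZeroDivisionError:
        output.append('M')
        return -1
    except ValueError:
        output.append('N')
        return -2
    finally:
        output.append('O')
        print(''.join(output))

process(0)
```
LMO

z=0 causes ZeroDivisionError, caught, finally prints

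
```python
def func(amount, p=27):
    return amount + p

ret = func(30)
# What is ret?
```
57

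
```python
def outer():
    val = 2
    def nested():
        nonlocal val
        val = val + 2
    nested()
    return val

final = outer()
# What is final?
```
4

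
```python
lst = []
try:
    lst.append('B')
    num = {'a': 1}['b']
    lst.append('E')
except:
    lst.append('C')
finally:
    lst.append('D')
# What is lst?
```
['B', 'C', 'D']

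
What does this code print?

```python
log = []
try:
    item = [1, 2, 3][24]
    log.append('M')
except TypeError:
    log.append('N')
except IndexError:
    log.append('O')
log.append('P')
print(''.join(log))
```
OP

IndexError is caught by its specific handler, not TypeError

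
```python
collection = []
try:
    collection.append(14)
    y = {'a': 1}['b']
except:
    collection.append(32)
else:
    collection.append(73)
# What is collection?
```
[14, 32]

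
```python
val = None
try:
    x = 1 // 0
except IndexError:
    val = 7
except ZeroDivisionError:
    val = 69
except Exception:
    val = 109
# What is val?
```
69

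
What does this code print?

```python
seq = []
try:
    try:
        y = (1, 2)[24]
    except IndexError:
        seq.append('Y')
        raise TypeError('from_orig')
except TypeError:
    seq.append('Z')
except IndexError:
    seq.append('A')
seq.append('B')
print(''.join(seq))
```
YZB

TypeError raised and caught, original IndexError not re-raised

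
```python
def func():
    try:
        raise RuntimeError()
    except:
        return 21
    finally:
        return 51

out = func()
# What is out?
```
51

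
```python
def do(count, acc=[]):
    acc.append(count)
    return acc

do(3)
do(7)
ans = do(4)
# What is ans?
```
[3, 7, 4]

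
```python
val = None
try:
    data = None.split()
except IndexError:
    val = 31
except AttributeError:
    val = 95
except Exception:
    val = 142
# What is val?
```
95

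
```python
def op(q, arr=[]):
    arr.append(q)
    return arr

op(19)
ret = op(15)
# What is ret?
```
[19, 15]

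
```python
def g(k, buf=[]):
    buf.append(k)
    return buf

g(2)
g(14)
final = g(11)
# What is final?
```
[2, 14, 11]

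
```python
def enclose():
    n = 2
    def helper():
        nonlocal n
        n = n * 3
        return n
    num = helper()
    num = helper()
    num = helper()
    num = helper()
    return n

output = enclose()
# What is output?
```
162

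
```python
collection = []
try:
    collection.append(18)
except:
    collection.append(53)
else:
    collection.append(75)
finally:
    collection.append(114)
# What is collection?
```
[18, 75, 114]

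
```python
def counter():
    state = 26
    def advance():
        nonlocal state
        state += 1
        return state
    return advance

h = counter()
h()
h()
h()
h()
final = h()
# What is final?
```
31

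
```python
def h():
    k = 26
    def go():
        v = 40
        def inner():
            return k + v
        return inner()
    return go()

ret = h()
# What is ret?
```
66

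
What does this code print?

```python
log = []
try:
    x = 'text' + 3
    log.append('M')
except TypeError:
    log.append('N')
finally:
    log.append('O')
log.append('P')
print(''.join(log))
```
NOP

finally always runs, even after exception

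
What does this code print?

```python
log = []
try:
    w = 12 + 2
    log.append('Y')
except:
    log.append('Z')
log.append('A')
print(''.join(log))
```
YA

No exception, try block completes normally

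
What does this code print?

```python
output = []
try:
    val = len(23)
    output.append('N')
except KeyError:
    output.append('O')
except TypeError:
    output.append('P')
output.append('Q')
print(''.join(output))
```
PQ

TypeError is caught by its specific handler, not KeyError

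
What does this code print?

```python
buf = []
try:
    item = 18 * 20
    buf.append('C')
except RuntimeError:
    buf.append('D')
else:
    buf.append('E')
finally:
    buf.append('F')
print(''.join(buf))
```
CEF

else runs before finally when no exception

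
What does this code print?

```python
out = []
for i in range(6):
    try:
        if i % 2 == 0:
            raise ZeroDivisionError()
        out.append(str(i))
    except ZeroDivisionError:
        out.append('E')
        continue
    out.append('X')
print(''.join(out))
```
E1XE3XE5X

continue in except skips rest of loop body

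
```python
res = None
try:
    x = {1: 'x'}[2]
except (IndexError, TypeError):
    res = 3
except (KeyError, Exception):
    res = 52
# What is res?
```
52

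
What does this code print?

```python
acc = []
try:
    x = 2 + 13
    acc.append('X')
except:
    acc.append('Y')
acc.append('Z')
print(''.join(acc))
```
XZ

No exception, try block completes normally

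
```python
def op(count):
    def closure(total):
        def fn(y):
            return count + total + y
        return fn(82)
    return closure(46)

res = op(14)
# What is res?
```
142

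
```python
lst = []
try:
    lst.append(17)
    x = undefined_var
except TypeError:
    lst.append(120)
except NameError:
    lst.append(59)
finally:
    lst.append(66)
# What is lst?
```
[17, 59, 66]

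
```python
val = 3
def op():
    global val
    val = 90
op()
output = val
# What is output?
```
90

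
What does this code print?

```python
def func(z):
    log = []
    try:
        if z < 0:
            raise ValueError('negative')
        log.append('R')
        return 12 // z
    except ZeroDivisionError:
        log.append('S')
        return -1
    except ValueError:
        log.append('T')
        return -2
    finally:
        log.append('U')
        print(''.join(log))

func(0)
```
RSU

z=0 causes ZeroDivisionError, caught, finally prints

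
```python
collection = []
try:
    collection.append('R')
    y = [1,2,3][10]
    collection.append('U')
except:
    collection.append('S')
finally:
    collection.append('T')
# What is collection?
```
['R', 'S', 'T']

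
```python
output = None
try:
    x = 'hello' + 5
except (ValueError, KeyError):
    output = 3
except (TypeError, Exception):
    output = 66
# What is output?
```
66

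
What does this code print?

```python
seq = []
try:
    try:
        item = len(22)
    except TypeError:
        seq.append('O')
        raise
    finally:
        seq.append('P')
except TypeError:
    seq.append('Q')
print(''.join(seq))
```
OPQ

finally runs before re-raised exception propagates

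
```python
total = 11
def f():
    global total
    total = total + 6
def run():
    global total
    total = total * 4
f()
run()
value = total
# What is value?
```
68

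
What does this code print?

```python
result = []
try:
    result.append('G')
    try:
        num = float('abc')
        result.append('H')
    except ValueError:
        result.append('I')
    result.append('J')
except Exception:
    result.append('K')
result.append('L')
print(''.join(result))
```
GIJL

Inner exception caught by inner handler, outer continues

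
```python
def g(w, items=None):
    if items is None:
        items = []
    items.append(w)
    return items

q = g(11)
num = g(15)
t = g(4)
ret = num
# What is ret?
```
[15]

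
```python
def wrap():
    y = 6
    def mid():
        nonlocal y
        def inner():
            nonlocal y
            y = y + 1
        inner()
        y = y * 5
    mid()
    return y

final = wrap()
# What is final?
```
35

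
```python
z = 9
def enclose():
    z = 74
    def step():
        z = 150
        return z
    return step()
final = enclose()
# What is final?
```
150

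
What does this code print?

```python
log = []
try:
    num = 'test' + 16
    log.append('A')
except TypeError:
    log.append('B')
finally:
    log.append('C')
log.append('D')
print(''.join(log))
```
BCD

finally always runs, even after exception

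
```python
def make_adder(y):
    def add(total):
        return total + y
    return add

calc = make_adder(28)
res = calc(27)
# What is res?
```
55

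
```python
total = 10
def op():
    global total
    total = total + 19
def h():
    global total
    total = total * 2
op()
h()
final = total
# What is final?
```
58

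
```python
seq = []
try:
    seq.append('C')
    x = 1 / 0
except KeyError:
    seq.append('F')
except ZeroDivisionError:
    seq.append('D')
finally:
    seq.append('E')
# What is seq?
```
['C', 'D', 'E']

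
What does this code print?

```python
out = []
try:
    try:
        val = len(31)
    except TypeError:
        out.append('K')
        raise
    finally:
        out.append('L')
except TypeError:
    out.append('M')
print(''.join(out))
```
KLM

finally runs before re-raised exception propagates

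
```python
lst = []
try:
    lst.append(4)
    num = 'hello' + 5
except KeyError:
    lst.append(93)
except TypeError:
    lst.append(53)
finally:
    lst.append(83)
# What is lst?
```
[4, 53, 83]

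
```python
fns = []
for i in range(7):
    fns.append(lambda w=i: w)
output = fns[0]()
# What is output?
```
0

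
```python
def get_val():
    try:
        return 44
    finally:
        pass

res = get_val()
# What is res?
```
44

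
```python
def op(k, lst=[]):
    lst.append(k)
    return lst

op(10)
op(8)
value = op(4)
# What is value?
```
[10, 8, 4]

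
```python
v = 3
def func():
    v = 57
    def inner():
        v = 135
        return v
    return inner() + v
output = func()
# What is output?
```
192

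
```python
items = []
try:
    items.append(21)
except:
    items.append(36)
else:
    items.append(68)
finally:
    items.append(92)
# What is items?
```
[21, 68, 92]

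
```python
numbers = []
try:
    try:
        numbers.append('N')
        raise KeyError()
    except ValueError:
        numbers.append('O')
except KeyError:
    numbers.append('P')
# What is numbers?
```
['N', 'P']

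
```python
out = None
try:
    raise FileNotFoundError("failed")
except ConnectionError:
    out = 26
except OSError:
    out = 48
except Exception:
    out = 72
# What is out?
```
48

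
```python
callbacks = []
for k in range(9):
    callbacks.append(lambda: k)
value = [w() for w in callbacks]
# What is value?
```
[8, 8, 8, 8, 8, 8, 8, 8, 8]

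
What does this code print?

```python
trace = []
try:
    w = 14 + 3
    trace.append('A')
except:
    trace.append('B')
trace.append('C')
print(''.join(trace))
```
AC

No exception, try block completes normally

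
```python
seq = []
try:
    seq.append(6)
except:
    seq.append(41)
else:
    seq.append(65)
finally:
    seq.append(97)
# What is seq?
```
[6, 65, 97]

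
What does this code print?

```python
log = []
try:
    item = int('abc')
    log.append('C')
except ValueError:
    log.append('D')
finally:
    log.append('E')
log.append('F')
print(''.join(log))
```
DEF

finally always runs, even after exception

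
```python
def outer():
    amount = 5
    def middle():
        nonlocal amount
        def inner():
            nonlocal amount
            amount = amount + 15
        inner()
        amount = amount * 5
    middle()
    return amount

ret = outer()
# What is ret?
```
100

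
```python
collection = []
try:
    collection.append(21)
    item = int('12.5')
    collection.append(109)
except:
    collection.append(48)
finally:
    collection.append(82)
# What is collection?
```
[21, 48, 82]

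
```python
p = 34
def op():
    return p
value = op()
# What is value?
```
34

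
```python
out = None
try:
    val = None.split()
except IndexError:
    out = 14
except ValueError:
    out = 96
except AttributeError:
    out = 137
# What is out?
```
137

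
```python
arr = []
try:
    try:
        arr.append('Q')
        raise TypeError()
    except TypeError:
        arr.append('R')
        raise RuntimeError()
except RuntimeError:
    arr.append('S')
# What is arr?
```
['Q', 'R', 'S']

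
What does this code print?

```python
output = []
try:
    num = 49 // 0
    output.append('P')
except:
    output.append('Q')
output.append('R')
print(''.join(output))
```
QR

Exception raised in try, caught by bare except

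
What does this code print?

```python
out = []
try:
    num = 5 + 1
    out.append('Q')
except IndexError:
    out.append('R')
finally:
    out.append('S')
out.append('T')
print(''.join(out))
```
QST

finally runs after normal execution too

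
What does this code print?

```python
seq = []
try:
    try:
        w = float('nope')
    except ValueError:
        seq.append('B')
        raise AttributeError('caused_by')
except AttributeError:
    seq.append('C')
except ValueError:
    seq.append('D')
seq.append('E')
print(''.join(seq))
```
BCE

AttributeError raised and caught, original ValueError not re-raised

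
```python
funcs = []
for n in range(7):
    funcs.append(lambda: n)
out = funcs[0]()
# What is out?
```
6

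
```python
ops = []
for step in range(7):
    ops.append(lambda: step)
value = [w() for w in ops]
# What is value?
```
[6, 6, 6, 6, 6, 6, 6]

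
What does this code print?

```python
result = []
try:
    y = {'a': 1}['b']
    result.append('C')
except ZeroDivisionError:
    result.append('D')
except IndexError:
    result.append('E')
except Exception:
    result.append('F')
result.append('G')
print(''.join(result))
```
FG

KeyError not specifically caught, falls to Exception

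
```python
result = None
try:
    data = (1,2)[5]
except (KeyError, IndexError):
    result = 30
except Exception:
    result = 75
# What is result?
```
30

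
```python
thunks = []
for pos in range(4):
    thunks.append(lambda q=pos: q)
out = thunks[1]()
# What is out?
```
1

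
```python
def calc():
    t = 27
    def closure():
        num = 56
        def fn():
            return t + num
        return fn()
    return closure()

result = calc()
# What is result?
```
83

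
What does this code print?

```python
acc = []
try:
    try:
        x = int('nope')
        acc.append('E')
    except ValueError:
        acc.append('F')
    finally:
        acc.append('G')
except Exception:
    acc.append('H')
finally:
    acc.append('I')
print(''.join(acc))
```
FGI

Both finally blocks run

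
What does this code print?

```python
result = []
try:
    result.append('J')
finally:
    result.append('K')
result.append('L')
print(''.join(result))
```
JKL

try/finally without except, no exception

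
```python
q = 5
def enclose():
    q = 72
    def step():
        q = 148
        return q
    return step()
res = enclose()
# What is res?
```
148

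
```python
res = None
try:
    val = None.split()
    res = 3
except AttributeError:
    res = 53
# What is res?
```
53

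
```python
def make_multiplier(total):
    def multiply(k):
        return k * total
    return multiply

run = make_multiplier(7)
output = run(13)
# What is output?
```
91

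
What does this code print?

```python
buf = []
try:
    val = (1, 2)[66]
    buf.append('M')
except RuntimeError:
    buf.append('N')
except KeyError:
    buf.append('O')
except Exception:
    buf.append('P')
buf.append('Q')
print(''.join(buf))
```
PQ

IndexError not specifically caught, falls to Exception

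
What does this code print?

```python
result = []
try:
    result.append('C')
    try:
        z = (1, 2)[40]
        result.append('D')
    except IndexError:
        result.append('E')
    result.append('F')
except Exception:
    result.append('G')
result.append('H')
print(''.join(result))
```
CEFH

Inner exception caught by inner handler, outer continues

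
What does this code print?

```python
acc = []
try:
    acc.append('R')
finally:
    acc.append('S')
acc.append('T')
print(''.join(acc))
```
RST

try/finally without except, no exception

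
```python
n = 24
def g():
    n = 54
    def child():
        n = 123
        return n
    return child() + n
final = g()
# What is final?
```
177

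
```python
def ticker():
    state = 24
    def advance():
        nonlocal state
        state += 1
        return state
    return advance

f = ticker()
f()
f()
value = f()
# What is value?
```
27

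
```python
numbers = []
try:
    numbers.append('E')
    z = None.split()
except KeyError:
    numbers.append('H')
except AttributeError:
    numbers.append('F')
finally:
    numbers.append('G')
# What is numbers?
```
['E', 'F', 'G']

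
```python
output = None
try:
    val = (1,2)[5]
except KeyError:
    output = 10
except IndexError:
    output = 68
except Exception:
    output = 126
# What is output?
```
68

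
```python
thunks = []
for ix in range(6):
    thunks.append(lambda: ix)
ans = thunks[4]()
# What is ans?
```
5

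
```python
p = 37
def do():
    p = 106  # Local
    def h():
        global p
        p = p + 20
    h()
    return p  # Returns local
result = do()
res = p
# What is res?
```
57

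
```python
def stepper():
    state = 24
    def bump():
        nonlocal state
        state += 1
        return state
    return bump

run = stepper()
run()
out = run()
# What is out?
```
26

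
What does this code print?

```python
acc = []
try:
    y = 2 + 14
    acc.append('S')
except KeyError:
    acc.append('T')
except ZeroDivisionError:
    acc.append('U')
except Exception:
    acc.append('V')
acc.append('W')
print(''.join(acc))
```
SW

No exception, try block completes normally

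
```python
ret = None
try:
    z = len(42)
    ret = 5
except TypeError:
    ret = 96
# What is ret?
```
96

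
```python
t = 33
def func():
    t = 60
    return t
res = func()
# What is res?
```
60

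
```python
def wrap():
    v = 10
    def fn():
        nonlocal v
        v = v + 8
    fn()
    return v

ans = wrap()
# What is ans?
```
18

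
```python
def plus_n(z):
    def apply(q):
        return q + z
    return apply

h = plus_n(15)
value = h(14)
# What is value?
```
29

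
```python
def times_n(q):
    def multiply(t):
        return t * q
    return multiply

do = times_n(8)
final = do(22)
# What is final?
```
176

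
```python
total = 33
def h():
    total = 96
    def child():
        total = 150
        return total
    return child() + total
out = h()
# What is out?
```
246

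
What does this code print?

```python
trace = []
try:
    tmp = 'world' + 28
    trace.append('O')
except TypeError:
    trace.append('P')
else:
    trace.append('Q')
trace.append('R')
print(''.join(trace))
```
PR

else block skipped when exception is caught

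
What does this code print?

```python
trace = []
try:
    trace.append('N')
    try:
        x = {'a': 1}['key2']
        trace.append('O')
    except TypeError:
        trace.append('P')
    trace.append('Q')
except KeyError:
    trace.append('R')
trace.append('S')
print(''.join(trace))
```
NRS

Inner handler doesn't match, propagates to outer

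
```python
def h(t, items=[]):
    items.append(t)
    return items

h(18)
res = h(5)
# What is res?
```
[18, 5]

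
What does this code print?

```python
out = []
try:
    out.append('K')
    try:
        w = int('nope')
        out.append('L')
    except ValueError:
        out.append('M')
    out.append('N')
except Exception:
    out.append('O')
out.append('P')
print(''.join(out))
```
KMNP

Inner exception caught by inner handler, outer continues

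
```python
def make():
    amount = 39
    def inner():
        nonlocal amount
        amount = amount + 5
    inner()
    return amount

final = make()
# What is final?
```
44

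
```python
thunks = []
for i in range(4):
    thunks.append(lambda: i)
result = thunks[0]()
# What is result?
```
3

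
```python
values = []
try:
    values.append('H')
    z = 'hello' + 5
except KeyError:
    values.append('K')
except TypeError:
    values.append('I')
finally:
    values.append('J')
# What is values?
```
['H', 'I', 'J']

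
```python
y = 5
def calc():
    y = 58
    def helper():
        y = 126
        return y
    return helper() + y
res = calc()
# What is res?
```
184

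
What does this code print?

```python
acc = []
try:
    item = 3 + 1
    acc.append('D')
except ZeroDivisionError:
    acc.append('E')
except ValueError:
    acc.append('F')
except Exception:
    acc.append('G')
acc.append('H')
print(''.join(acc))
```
DH

No exception, try block completes normally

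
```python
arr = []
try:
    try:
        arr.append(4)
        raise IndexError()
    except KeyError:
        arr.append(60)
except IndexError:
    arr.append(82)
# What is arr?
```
[4, 82]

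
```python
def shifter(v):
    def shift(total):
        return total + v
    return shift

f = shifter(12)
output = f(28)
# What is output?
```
40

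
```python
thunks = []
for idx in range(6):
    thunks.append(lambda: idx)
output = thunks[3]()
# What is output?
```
5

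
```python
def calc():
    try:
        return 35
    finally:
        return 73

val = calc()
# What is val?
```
73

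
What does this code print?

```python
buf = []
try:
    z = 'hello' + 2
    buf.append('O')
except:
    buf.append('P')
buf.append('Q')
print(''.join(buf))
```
PQ

Exception raised in try, caught by bare except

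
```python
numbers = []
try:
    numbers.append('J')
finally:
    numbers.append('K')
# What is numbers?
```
['J', 'K']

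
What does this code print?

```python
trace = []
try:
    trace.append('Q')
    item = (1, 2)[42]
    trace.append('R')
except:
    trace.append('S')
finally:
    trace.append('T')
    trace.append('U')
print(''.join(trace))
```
QSTU

Code before exception runs, then except, then all of finally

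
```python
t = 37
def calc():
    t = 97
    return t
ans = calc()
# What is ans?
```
97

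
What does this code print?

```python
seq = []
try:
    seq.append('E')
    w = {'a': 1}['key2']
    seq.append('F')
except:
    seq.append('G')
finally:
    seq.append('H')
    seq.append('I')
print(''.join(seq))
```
EGHI

Code before exception runs, then except, then all of finally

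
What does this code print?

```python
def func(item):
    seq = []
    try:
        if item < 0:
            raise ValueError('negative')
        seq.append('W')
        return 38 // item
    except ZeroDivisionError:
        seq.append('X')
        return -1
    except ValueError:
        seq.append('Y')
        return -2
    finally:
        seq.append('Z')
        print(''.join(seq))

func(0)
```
WXZ

item=0 causes ZeroDivisionError, caught, finally prints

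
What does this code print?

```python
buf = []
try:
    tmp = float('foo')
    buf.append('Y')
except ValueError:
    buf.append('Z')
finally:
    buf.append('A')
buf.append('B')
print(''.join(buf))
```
ZAB

finally always runs, even after exception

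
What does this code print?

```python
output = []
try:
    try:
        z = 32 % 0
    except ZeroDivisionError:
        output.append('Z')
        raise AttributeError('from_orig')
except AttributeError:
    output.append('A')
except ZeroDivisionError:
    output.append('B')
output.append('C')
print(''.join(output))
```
ZAC

AttributeError raised and caught, original ZeroDivisionError not re-raised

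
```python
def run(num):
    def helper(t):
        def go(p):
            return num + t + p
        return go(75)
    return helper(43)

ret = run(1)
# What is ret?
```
119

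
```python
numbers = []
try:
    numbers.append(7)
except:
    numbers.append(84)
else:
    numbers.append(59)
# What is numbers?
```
[7, 59]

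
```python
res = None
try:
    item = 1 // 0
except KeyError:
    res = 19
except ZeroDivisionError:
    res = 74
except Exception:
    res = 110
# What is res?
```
74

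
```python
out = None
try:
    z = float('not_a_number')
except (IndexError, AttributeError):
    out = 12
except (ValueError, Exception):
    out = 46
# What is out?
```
46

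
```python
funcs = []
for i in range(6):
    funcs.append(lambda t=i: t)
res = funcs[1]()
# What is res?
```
1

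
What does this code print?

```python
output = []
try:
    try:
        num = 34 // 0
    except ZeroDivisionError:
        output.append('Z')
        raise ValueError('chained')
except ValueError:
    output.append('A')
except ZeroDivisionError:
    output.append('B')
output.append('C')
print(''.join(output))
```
ZAC

ValueError raised and caught, original ZeroDivisionError not re-raised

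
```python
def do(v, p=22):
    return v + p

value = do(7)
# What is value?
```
29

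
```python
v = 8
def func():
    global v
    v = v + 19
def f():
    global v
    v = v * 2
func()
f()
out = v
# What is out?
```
54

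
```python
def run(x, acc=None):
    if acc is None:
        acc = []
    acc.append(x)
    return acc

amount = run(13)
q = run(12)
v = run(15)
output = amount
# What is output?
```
[13]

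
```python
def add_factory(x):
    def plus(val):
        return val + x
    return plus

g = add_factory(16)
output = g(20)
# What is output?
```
36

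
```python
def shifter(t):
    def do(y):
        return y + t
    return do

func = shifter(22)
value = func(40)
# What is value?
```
62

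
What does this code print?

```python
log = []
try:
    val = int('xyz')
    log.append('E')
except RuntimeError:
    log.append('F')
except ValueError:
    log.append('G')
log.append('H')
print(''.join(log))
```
GH

ValueError is caught by its specific handler, not RuntimeError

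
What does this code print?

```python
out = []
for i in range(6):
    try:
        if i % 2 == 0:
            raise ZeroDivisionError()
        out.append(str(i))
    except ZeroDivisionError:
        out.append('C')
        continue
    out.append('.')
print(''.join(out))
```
C1.C3.C5.

continue in except skips rest of loop body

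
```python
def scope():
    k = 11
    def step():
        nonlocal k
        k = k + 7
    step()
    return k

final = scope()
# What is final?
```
18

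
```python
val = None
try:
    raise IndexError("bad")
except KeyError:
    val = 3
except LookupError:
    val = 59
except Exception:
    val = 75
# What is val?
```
59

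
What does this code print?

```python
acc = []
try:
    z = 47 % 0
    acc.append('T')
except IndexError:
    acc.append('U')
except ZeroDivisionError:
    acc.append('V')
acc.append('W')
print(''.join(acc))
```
VW

ZeroDivisionError is caught by its specific handler, not IndexError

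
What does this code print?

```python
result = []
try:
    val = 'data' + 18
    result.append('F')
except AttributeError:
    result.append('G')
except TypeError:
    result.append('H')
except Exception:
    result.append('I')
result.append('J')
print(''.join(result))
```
HJ

TypeError matches before generic Exception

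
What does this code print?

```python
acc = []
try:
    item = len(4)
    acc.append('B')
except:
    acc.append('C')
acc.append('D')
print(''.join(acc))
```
CD

Exception raised in try, caught by bare except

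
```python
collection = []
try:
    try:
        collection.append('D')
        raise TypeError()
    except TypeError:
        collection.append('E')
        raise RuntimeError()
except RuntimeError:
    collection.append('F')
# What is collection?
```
['D', 'E', 'F']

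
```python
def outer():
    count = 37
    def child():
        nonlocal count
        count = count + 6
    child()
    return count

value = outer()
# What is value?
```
43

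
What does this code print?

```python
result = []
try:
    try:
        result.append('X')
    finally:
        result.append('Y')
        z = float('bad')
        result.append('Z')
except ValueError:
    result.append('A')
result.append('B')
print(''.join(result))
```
XYAB

Exception in inner finally caught by outer except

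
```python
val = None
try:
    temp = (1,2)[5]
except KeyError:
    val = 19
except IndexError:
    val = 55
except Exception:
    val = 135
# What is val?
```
55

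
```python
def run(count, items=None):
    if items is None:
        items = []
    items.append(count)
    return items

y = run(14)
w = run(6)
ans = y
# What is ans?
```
[14]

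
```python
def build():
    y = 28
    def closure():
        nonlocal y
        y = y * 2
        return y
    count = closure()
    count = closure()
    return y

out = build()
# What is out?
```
112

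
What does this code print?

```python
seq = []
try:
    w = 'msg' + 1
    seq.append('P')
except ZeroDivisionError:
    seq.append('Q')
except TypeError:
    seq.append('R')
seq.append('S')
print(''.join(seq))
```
RS

TypeError is caught by its specific handler, not ZeroDivisionError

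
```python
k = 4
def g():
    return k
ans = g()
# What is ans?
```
4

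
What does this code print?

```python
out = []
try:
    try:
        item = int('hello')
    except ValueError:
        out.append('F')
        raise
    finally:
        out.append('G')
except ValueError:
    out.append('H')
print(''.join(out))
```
FGH

finally runs before re-raised exception propagates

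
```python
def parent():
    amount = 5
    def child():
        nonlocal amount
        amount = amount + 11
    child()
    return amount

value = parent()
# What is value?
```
16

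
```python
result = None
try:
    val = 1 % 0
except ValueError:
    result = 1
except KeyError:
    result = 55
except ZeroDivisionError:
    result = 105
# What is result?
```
105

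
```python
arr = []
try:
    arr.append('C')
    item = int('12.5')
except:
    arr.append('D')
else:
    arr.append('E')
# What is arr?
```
['C', 'D']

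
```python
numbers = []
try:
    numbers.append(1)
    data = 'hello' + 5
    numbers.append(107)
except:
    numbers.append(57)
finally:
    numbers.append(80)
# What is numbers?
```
[1, 57, 80]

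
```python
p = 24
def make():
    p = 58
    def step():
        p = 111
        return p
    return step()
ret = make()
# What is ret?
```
111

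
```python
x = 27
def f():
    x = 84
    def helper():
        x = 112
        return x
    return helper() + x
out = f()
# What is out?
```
196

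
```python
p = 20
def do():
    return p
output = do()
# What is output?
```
20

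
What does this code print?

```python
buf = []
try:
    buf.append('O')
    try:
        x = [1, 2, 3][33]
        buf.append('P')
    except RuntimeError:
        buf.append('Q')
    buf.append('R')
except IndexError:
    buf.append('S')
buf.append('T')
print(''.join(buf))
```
OST

Inner handler doesn't match, propagates to outer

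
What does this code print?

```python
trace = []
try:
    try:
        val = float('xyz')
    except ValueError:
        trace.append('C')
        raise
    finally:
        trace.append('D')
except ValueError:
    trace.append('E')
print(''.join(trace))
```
CDE

finally runs before re-raised exception propagates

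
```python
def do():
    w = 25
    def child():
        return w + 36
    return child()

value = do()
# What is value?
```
61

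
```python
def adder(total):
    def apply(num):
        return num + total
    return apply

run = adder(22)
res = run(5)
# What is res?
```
27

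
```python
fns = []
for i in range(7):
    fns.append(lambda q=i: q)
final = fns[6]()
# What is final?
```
6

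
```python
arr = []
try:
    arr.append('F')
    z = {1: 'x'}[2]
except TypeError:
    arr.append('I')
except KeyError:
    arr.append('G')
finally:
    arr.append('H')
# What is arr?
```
['F', 'G', 'H']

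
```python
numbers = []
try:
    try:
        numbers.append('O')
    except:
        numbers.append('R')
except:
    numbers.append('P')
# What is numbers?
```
['O']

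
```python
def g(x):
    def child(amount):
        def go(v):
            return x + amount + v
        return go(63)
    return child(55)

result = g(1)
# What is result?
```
119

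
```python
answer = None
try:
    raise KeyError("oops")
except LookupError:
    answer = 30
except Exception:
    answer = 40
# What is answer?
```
30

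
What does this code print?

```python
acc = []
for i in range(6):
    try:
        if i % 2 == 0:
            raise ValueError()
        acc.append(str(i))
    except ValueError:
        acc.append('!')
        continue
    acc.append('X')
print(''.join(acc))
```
!1X!3X!5X

continue in except skips rest of loop body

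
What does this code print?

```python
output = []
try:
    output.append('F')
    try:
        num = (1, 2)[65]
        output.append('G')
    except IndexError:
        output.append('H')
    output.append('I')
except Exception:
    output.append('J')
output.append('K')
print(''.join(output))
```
FHIK

Inner exception caught by inner handler, outer continues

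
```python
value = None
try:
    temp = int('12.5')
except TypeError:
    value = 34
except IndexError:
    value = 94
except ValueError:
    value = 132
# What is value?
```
132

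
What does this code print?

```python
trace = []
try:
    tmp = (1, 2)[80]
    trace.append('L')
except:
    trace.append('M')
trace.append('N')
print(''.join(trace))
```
MN

Exception raised in try, caught by bare except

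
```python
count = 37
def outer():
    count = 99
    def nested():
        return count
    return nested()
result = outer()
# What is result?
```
99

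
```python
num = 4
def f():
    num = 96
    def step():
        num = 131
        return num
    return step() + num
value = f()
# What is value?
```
227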